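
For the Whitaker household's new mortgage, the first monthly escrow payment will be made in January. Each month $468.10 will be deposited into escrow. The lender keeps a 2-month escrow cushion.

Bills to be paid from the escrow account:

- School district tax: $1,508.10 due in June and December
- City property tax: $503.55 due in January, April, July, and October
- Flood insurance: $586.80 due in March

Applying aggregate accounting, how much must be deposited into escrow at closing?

$1,265.05

Cushion = 2 × $468.10 = $936.20
Trial balance (start $0, +$468.10 each month, − disbursements):
  Jan: +$468.10 − $503.55 → -$35.45
  Feb: +$468.10 → $432.65
  Mar: +$468.10 − $586.80 → $313.95
  Apr: +$468.10 − $503.55 → $278.50
  May: +$468.10 → $746.60
  Jun: +$468.10 − $1,508.10 → -$293.40
  Jul: +$468.10 − $503.55 → -$328.85
  Aug: +$468.10 → $139.25
  Sep: +$468.10 → $607.35
  Oct: +$468.10 − $503.55 → $571.90
  Nov: +$468.10 → $1,040.00
  Dec: +$468.10 − $1,508.10 → $0.00
Lowest trial balance = -$328.85 (Jul)
Initial deposit = cushion − low point = $936.20 − (-$328.85) = $1,265.05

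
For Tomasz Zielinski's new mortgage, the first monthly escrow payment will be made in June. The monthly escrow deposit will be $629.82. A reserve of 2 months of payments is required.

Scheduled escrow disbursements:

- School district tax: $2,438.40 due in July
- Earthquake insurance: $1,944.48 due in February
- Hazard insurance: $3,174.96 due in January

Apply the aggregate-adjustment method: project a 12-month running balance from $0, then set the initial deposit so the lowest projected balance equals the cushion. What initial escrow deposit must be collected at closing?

Cushion = 2 × $629.82 = $1,259.64
Trial balance (start $0, +$629.82 each month, − disbursements):
  Jun: +$629.82 → $629.82
  Jul: +$629.82 − $2,438.40 → -$1,178.76
  Aug: +$629.82 → -$548.94
  Sep: +$629.82 → $80.88
  Oct: +$629.82 → $710.70
  Nov: +$629.82 → $1,340.52
  Dec: +$629.82 → $1,970.34
  Jan: +$629.82 − $3,174.96 → -$574.80
  Feb: +$629.82 − $1,944.48 → -$1,889.46
  Mar: +$629.82 → -$1,259.64
  Apr: +$629.82 → -$629.82
  May: +$629.82 → $0.00
Lowest trial balance = -$1,889.46 (Feb)
Initial deposit = cushion − low point = $1,259.64 − (-$1,889.46) = $3,149.10

$3,149.10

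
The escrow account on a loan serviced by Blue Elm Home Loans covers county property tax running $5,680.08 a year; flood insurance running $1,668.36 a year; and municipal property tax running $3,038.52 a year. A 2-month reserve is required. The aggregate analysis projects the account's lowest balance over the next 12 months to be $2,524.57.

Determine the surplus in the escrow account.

County property tax = $5,680.08/yr
Flood insurance = $1,668.36/yr
Municipal property tax = $3,038.52/yr
Combined annual = $10,386.96
Base monthly escrow = $10,386.96 ÷ 12 = $865.58
Cushion = 2 × $865.58 = $1,731.16
Surplus = $2,524.57 − $1,731.16 = $793.41

$793.41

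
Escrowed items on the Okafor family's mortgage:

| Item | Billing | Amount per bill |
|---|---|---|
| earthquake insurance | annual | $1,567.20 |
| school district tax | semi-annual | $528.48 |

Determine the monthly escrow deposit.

Earthquake insurance = $1,567.20 per year
School district tax = $528.48 × 2 = $1,056.96 per year
Yearly total = $2,624.16
Per month = $2,624.16 ÷ 12 = $218.68

$218.68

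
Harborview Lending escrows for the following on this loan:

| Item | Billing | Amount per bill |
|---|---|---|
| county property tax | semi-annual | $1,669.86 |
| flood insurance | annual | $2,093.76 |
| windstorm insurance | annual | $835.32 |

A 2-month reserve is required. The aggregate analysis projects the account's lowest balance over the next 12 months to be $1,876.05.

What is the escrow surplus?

$831.25

County property tax = $1,669.86 × 2 = $3,339.72 annually
Flood insurance = $2,093.76 annually
Windstorm insurance = $835.32 annually
Total per year = $6,268.80
Per month = $6,268.80 / 12 = $522.40
Cushion = 2 × $522.40 = $1,044.80
Excess over cushion: $1,876.05 − $1,044.80 = $831.25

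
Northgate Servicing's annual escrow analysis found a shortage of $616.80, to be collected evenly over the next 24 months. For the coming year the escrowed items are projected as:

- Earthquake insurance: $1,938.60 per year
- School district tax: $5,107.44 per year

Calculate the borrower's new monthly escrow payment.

Earthquake insurance: $1,938.60 per year
School district tax: $5,107.44 per year
Total annual escrow = $1,938.60 + $5,107.44 = $7,046.04
Base monthly escrow = $7,046.04 / 12 = $587.17
Shortage per month = $616.80 / 24 = $25.70
Adjusted monthly = $587.17 + $25.70 = $612.87

$612.87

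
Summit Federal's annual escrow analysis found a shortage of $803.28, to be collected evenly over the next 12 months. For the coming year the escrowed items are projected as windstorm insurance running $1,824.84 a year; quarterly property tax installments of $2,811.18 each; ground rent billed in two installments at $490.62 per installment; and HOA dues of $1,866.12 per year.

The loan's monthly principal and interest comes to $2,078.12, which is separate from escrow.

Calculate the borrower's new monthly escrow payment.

$1,393.35

Windstorm insurance: $1,824.84/yr
Property tax: $2,811.18 × 4 = $11,244.72/yr
Ground rent: $490.62 × 2 = $981.24/yr
HOA dues: $1,866.12/yr
Yearly total = $15,916.92
Monthly = $15,916.92 ÷ 12 = $1,326.41
Shortage spread = $803.28 / 12 = $66.94/mo
Adjusted monthly = $1,326.41 + $66.94 = $1,393.35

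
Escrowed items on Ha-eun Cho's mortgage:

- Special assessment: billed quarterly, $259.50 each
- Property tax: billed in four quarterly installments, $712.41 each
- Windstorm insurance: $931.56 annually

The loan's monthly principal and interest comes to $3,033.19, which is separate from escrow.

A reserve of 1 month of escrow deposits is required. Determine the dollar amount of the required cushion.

Special assessment = $259.50 × 4 = $1,038.00
Property tax = $712.41 × 4 = $2,849.64
Windstorm insurance = $931.56
Total per year = $1,038.00 + $2,849.64 + $931.56 = $4,819.20
Monthly = $4,819.20 / 12 = $401.60
Required cushion = 1 × $401.60 = $401.60

$401.60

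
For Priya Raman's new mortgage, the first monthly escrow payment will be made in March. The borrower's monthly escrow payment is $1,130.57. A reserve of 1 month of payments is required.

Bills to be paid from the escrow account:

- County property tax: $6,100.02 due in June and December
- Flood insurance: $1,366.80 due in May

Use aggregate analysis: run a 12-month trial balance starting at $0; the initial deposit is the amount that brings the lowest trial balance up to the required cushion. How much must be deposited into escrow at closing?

$4,075.11

Cushion = 1 × $1,130.57 = $1,130.57
Trial balance (start $0, +$1,130.57 each month, − disbursements):
  Mar: +$1,130.57 → $1,130.57
  Apr: +$1,130.57 → $2,261.14
  May: +$1,130.57 − $1,366.80 → $2,024.91
  Jun: +$1,130.57 − $6,100.02 → -$2,944.54
  Jul: +$1,130.57 → -$1,813.97
  Aug: +$1,130.57 → -$683.40
  Sep: +$1,130.57 → $447.17
  Oct: +$1,130.57 → $1,577.74
  Nov: +$1,130.57 → $2,708.31
  Dec: +$1,130.57 − $6,100.02 → -$2,261.14
  Jan: +$1,130.57 → -$1,130.57
  Feb: +$1,130.57 → $0.00
Lowest trial balance = -$2,944.54 (Jun)
Initial deposit = cushion − low point = $1,130.57 − (-$2,944.54) = $4,075.11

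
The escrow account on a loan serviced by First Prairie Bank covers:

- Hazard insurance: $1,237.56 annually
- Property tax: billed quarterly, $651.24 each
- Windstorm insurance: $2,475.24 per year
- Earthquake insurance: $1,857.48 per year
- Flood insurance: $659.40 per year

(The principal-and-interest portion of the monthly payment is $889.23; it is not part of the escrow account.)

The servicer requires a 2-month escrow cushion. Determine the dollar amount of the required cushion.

$1,472.44

Hazard insurance = $1,237.56 per year
Property tax = $651.24 × 4 = $2,604.96 per year
Windstorm insurance = $2,475.24 per year
Earthquake insurance = $1,857.48 per year
Flood insurance = $659.40 per year
Combined annual = $8,834.64
Base monthly escrow = $8,834.64 / 12 = $736.22
Reserve = 2 × $736.22 = $1,472.44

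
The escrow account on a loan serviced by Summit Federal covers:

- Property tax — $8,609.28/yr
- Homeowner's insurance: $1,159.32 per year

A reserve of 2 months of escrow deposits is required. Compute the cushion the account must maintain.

Property tax — $8,609.28 per year
Homeowner's insurance — $1,159.32 per year
Total annual escrow = $9,768.60
Base monthly escrow = $9,768.60 ÷ 12 = $814.05
Required cushion = 2 × $814.05 = $1,628.10

$1,628.10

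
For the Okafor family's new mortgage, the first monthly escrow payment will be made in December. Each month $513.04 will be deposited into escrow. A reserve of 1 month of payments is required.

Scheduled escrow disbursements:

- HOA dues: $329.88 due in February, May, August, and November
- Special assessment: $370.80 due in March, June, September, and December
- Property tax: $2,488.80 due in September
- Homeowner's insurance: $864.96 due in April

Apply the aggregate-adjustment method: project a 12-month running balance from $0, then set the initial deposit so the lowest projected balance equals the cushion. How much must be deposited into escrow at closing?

$1,209.24

Cushion = 1 × $513.04 = $513.04
Trial balance (start $0, +$513.04 each month, − disbursements):
  Dec: +$513.04 − $370.80 → $142.24
  Jan: +$513.04 → $655.28
  Feb: +$513.04 − $329.88 → $838.44
  Mar: +$513.04 − $370.80 → $980.68
  Apr: +$513.04 − $864.96 → $628.76
  May: +$513.04 − $329.88 → $811.92
  Jun: +$513.04 − $370.80 → $954.16
  Jul: +$513.04 → $1,467.20
  Aug: +$513.04 − $329.88 → $1,650.36
  Sep: +$513.04 − $2,859.60 → -$696.20
  Oct: +$513.04 → -$183.16
  Nov: +$513.04 − $329.88 → $0.00
Lowest trial balance = -$696.20 (Sep)
Initial deposit = cushion − low point = $513.04 − (-$696.20) = $1,209.24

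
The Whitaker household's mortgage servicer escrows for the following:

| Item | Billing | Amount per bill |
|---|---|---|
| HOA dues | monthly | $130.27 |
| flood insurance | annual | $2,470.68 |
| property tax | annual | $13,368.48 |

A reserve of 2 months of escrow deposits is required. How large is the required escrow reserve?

$2,900.40

HOA dues — $130.27 × 12 = $1,563.24 annually
Flood insurance — $2,470.68 annually
Property tax — $13,368.48 annually
Yearly total = $1,563.24 + $2,470.68 + $13,368.48 = $17,402.40
Monthly escrow = $17,402.40 ÷ 12 = $1,450.20
Cushion = 2 × $1,450.20 = $2,900.40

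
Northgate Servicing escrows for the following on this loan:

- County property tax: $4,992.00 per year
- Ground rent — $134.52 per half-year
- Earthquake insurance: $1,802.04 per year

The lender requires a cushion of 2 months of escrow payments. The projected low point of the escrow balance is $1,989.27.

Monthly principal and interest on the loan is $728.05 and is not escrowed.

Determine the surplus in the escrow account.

$812.09

County property tax — $4,992.00
Ground rent — $134.52 × 2 = $269.04
Earthquake insurance — $1,802.04
Total annual escrow = $7,063.08
Monthly escrow = $7,063.08 ÷ 12 = $588.59
Cushion = 2 × $588.59 = $1,177.18
Surplus = $1,989.27 − $1,177.18 = $812.09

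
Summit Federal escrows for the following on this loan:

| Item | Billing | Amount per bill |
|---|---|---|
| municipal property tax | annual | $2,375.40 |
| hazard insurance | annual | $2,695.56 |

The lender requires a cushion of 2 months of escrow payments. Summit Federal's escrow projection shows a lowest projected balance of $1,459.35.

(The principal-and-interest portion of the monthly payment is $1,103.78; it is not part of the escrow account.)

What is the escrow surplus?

$614.19

Municipal property tax = $2,375.40/yr
Hazard insurance = $2,695.56/yr
Yearly total = $5,070.96
Monthly = $5,070.96 ÷ 12 = $422.58
Required reserve = 2 × $422.58 = $845.16
Surplus = $1,459.35 − $845.16 = $614.19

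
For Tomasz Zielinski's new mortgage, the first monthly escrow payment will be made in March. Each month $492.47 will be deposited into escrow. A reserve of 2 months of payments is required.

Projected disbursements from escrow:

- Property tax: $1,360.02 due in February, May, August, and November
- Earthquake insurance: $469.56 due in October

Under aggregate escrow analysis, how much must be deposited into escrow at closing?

Cushion = 2 × $492.47 = $984.94
Trial balance (start $0, +$492.47 each month, − disbursements):
  Mar: +$492.47 → $492.47
  Apr: +$492.47 → $984.94
  May: +$492.47 − $1,360.02 → $117.39
  Jun: +$492.47 → $609.86
  Jul: +$492.47 → $1,102.33
  Aug: +$492.47 − $1,360.02 → $234.78
  Sep: +$492.47 → $727.25
  Oct: +$492.47 − $469.56 → $750.16
  Nov: +$492.47 − $1,360.02 → -$117.39
  Dec: +$492.47 → $375.08
  Jan: +$492.47 → $867.55
  Feb: +$492.47 − $1,360.02 → $0.00
Lowest trial balance = -$117.39 (Nov)
Initial deposit = cushion − low point = $984.94 − (-$117.39) = $1,102.33

$1,102.33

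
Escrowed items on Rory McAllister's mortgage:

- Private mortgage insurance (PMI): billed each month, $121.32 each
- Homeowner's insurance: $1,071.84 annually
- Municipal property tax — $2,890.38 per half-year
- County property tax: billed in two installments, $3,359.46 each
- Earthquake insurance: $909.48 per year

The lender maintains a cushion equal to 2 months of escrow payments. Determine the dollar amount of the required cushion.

Private mortgage insurance (PMI) — $121.32 × 12 = $1,455.84 per year
Homeowner's insurance — $1,071.84 per year
Municipal property tax — $2,890.38 × 2 = $5,780.76 per year
County property tax — $3,359.46 × 2 = $6,718.92 per year
Earthquake insurance — $909.48 per year
Combined annual = $1,455.84 + $1,071.84 + $5,780.76 + $6,718.92 + $909.48 = $15,936.84
Monthly escrow = $15,936.84 ÷ 12 = $1,328.07
Required cushion = 2 × $1,328.07 = $2,656.14

$2,656.14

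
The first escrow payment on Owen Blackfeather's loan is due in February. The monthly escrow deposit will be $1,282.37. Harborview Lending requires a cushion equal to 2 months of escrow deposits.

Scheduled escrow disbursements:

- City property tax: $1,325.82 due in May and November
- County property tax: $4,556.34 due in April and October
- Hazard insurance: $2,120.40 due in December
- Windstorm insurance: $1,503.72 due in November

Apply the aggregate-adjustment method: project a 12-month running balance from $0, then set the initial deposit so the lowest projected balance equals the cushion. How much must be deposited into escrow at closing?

Cushion = 2 × $1,282.37 = $2,564.74
Trial balance (start $0, +$1,282.37 each month, − disbursements):
  Feb: +$1,282.37 → $1,282.37
  Mar: +$1,282.37 → $2,564.74
  Apr: +$1,282.37 − $4,556.34 → -$709.23
  May: +$1,282.37 − $1,325.82 → -$752.68
  Jun: +$1,282.37 → $529.69
  Jul: +$1,282.37 → $1,812.06
  Aug: +$1,282.37 → $3,094.43
  Sep: +$1,282.37 → $4,376.80
  Oct: +$1,282.37 − $4,556.34 → $1,102.83
  Nov: +$1,282.37 − $2,829.54 → -$444.34
  Dec: +$1,282.37 − $2,120.40 → -$1,282.37
  Jan: +$1,282.37 → $0.00
Lowest trial balance = -$1,282.37 (Dec)
Initial deposit = cushion − low point = $2,564.74 − (-$1,282.37) = $3,847.11

$3,847.11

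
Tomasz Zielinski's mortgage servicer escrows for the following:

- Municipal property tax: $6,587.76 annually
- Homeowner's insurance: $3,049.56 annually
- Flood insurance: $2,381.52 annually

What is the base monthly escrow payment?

Municipal property tax = $6,587.76/yr
Homeowner's insurance = $3,049.56/yr
Flood insurance = $2,381.52/yr
Combined annual = $6,587.76 + $3,049.56 + $2,381.52 = $12,018.84
Monthly escrow = $12,018.84 / 12 = $1,001.57

$1,001.57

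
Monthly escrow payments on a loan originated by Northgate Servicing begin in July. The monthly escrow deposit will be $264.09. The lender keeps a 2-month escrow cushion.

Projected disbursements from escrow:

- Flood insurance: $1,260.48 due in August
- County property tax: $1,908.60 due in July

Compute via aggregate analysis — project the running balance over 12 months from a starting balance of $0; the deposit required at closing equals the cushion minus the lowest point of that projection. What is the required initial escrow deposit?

Cushion = 2 × $264.09 = $528.18
Trial balance (start $0, +$264.09 each month, − disbursements):
  Jul: +$264.09 − $1,908.60 → -$1,644.51
  Aug: +$264.09 − $1,260.48 → -$2,640.90
  Sep: +$264.09 → -$2,376.81
  Oct: +$264.09 → -$2,112.72
  Nov: +$264.09 → -$1,848.63
  Dec: +$264.09 → -$1,584.54
  Jan: +$264.09 → -$1,320.45
  Feb: +$264.09 → -$1,056.36
  Mar: +$264.09 → -$792.27
  Apr: +$264.09 → -$528.18
  May: +$264.09 → -$264.09
  Jun: +$264.09 → $0.00
Lowest trial balance = -$2,640.90 (Aug)
Initial deposit = cushion − low point = $528.18 − (-$2,640.90) = $3,169.08

$3,169.08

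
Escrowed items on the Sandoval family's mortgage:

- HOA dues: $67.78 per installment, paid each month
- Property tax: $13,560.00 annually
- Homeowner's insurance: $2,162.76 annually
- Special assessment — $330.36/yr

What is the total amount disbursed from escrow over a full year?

$16,866.48

HOA dues — $67.78 × 12 = $813.36 per year
Property tax — $13,560.00 per year
Homeowner's insurance — $2,162.76 per year
Special assessment — $330.36 per year
Annual escrow total = $813.36 + $13,560.00 + $2,162.76 + $330.36 = $16,866.48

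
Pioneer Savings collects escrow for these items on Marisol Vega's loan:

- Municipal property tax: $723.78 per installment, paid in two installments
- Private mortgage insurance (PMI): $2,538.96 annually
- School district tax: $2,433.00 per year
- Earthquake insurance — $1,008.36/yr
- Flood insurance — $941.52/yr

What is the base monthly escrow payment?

Municipal property tax = $723.78 × 2 = $1,447.56 annually
Private mortgage insurance (PMI) = $2,538.96 annually
School district tax = $2,433.00 annually
Earthquake insurance = $1,008.36 annually
Flood insurance = $941.52 annually
Total annual escrow = $1,447.56 + $2,538.96 + $2,433.00 + $1,008.36 + $941.52 = $8,369.40
Monthly = $8,369.40 ÷ 12 = $697.45

$697.45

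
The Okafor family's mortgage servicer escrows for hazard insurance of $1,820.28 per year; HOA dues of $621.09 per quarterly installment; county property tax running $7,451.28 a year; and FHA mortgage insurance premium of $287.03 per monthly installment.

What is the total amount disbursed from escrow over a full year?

Hazard insurance = $1,820.28 per year
HOA dues = $621.09 × 4 = $2,484.36 per year
County property tax = $7,451.28 per year
FHA mortgage insurance premium = $287.03 × 12 = $3,444.36 per year
Total per year = $1,820.28 + $2,484.36 + $7,451.28 + $3,444.36 = $15,200.28

$15,200.28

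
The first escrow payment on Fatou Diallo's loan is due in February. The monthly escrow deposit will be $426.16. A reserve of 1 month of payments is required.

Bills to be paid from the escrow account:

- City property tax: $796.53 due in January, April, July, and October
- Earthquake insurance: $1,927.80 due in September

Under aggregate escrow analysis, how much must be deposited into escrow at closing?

Cushion = 1 × $426.16 = $426.16
Trial balance (start $0, +$426.16 each month, − disbursements):
  Feb: +$426.16 → $426.16
  Mar: +$426.16 → $852.32
  Apr: +$426.16 − $796.53 → $481.95
  May: +$426.16 → $908.11
  Jun: +$426.16 → $1,334.27
  Jul: +$426.16 − $796.53 → $963.90
  Aug: +$426.16 → $1,390.06
  Sep: +$426.16 − $1,927.80 → -$111.58
  Oct: +$426.16 − $796.53 → -$481.95
  Nov: +$426.16 → -$55.79
  Dec: +$426.16 → $370.37
  Jan: +$426.16 − $796.53 → $0.00
Lowest trial balance = -$481.95 (Oct)
Initial deposit = cushion − low point = $426.16 − (-$481.95) = $908.11

$908.11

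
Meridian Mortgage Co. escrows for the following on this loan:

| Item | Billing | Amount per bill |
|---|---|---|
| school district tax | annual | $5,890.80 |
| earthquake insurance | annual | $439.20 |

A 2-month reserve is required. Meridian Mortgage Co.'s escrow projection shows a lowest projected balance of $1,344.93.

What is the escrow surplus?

$289.93

School district tax — $5,890.80 annually
Earthquake insurance — $439.20 annually
Combined annual = $6,330.00
Per month = $6,330.00 / 12 = $527.50
Required cushion = 2 × $527.50 = $1,055.00
Excess over cushion: $1,344.93 − $1,055.00 = $289.93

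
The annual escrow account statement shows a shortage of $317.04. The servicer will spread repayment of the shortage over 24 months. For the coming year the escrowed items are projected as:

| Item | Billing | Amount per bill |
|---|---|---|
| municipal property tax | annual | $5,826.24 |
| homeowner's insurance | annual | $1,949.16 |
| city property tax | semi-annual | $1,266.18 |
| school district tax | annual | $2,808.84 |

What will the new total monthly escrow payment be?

$1,106.26

Municipal property tax = $5,826.24 per year
Homeowner's insurance = $1,949.16 per year
City property tax = $1,266.18 × 2 = $2,532.36 per year
School district tax = $2,808.84 per year
Yearly total = $13,116.60
Monthly = $13,116.60 ÷ 12 = $1,093.05
Monthly shortage recovery: $317.04 ÷ 24 = $13.21
Adjusted monthly = $1,093.05 + $13.21 = $1,106.26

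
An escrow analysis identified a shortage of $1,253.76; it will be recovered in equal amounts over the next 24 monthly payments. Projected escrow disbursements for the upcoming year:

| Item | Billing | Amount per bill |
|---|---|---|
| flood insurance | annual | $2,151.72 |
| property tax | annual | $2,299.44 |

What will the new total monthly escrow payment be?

Flood insurance = $2,151.72 per year
Property tax = $2,299.44 per year
Combined annual = $2,151.72 + $2,299.44 = $4,451.16
Monthly = $4,451.16 / 12 = $370.93
Shortage spread = $1,253.76 ÷ 24 = $52.24/mo
Adjusted monthly = $370.93 + $52.24 = $423.17

$423.17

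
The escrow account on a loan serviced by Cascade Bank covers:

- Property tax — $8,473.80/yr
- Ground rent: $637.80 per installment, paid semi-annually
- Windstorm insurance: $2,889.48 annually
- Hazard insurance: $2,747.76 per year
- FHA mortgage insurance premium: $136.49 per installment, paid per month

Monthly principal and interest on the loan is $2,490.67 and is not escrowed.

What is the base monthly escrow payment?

$1,418.71

Property tax — $8,473.80
Ground rent — $637.80 × 2 = $1,275.60
Windstorm insurance — $2,889.48
Hazard insurance — $2,747.76
FHA mortgage insurance premium — $136.49 × 12 = $1,637.88
Combined annual = $8,473.80 + $1,275.60 + $2,889.48 + $2,747.76 + $1,637.88 = $17,024.52
Base monthly escrow = $17,024.52 ÷ 12 = $1,418.71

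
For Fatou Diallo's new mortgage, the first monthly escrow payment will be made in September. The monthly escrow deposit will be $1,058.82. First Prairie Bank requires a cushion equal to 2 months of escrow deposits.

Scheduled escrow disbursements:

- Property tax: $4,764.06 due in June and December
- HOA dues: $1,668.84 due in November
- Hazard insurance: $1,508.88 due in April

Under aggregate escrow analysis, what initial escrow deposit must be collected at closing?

Cushion = 2 × $1,058.82 = $2,117.64
Trial balance (start $0, +$1,058.82 each month, − disbursements):
  Sep: +$1,058.82 → $1,058.82
  Oct: +$1,058.82 → $2,117.64
  Nov: +$1,058.82 − $1,668.84 → $1,507.62
  Dec: +$1,058.82 − $4,764.06 → -$2,197.62
  Jan: +$1,058.82 → -$1,138.80
  Feb: +$1,058.82 → -$79.98
  Mar: +$1,058.82 → $978.84
  Apr: +$1,058.82 − $1,508.88 → $528.78
  May: +$1,058.82 → $1,587.60
  Jun: +$1,058.82 − $4,764.06 → -$2,117.64
  Jul: +$1,058.82 → -$1,058.82
  Aug: +$1,058.82 → $0.00
Lowest trial balance = -$2,197.62 (Dec)
Initial deposit = cushion − low point = $2,117.64 − (-$2,197.62) = $4,315.26

$4,315.26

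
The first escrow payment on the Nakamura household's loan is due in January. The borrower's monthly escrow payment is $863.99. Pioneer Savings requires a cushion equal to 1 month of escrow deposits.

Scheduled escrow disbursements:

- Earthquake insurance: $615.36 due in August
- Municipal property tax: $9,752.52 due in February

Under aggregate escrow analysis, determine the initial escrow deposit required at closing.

Cushion = 1 × $863.99 = $863.99
Trial balance (start $0, +$863.99 each month, − disbursements):
  Jan: +$863.99 → $863.99
  Feb: +$863.99 − $9,752.52 → -$8,024.54
  Mar: +$863.99 → -$7,160.55
  Apr: +$863.99 → -$6,296.56
  May: +$863.99 → -$5,432.57
  Jun: +$863.99 → -$4,568.58
  Jul: +$863.99 → -$3,704.59
  Aug: +$863.99 − $615.36 → -$3,455.96
  Sep: +$863.99 → -$2,591.97
  Oct: +$863.99 → -$1,727.98
  Nov: +$863.99 → -$863.99
  Dec: +$863.99 → $0.00
Lowest trial balance = -$8,024.54 (Feb)
Initial deposit = cushion − low point = $863.99 − (-$8,024.54) = $8,888.53

$8,888.53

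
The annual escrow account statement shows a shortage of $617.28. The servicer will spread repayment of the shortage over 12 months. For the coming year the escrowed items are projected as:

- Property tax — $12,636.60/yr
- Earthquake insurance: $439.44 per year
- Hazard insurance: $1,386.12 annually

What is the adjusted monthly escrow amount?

$1,256.62

Property tax = $12,636.60/yr
Earthquake insurance = $439.44/yr
Hazard insurance = $1,386.12/yr
Total per year = $14,462.16
Per month = $14,462.16 / 12 = $1,205.18
Shortage per month = $617.28 ÷ 12 = $51.44
New monthly escrow = $1,205.18 + $51.44 = $1,256.62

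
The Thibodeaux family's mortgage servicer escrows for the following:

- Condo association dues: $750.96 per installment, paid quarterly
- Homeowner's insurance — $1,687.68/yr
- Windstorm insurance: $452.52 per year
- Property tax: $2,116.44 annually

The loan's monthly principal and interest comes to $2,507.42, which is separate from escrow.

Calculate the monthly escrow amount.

Condo association dues — $750.96 × 4 = $3,003.84 per year
Homeowner's insurance — $1,687.68 per year
Windstorm insurance — $452.52 per year
Property tax — $2,116.44 per year
Combined annual = $3,003.84 + $1,687.68 + $452.52 + $2,116.44 = $7,260.48
Base monthly escrow = $7,260.48 / 12 = $605.04

$605.04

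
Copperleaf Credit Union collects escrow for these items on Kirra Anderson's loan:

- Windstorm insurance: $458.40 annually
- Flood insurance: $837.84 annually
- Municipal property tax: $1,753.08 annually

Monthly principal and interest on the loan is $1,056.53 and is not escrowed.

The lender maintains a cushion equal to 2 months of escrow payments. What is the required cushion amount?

$508.22

Windstorm insurance — $458.40 per year
Flood insurance — $837.84 per year
Municipal property tax — $1,753.08 per year
Total annual escrow = $458.40 + $837.84 + $1,753.08 = $3,049.32
Per month = $3,049.32 / 12 = $254.11
Cushion = 2 × $254.11 = $508.22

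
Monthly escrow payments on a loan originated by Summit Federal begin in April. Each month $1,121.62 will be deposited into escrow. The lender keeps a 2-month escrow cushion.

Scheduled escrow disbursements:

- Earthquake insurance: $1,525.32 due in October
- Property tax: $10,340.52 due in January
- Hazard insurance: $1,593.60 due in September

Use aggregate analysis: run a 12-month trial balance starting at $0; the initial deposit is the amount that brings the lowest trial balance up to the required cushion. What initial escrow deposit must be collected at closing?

Cushion = 2 × $1,121.62 = $2,243.24
Trial balance (start $0, +$1,121.62 each month, − disbursements):
  Apr: +$1,121.62 → $1,121.62
  May: +$1,121.62 → $2,243.24
  Jun: +$1,121.62 → $3,364.86
  Jul: +$1,121.62 → $4,486.48
  Aug: +$1,121.62 → $5,608.10
  Sep: +$1,121.62 − $1,593.60 → $5,136.12
  Oct: +$1,121.62 − $1,525.32 → $4,732.42
  Nov: +$1,121.62 → $5,854.04
  Dec: +$1,121.62 → $6,975.66
  Jan: +$1,121.62 − $10,340.52 → -$2,243.24
  Feb: +$1,121.62 → -$1,121.62
  Mar: +$1,121.62 → $0.00
Lowest trial balance = -$2,243.24 (Jan)
Initial deposit = cushion − low point = $2,243.24 − (-$2,243.24) = $4,486.48

$4,486.48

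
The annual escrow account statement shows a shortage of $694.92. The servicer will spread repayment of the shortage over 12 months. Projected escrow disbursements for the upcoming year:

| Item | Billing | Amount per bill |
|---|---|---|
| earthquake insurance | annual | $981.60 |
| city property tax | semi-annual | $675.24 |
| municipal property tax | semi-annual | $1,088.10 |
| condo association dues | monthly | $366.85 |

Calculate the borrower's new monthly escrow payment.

Earthquake insurance — $981.60/yr
City property tax — $675.24 × 2 = $1,350.48/yr
Municipal property tax — $1,088.10 × 2 = $2,176.20/yr
Condo association dues — $366.85 × 12 = $4,402.20/yr
Annual escrow total = $981.60 + $1,350.48 + $2,176.20 + $4,402.20 = $8,910.48
Base monthly escrow = $8,910.48 ÷ 12 = $742.54
Shortage per month = $694.92 / 12 = $57.91
New monthly escrow = $742.54 + $57.91 = $800.45

$800.45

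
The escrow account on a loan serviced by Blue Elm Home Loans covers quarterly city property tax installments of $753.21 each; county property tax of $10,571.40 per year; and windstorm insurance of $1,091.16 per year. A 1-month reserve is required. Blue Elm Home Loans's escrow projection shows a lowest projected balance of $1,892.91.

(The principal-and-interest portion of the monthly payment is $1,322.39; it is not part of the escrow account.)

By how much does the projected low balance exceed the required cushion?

$669.96

City property tax: $753.21 × 4 = $3,012.84/yr
County property tax: $10,571.40/yr
Windstorm insurance: $1,091.16/yr
Annual escrow total = $3,012.84 + $10,571.40 + $1,091.16 = $14,675.40
Per month = $14,675.40 / 12 = $1,222.95
Required cushion = 1 × $1,222.95 = $1,222.95
Excess over cushion: $1,892.91 − $1,222.95 = $669.96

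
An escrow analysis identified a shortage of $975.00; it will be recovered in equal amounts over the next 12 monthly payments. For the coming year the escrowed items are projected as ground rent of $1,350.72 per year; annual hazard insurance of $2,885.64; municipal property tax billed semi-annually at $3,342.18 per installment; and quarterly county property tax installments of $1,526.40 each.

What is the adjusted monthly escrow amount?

Ground rent — $1,350.72/yr
Hazard insurance — $2,885.64/yr
Municipal property tax — $3,342.18 × 2 = $6,684.36/yr
County property tax — $1,526.40 × 4 = $6,105.60/yr
Total per year = $1,350.72 + $2,885.64 + $6,684.36 + $6,105.60 = $17,026.32
Per month = $17,026.32 ÷ 12 = $1,418.86
Monthly shortage recovery: $975.00 / 12 = $81.25
New monthly escrow = $1,418.86 + $81.25 = $1,500.11

$1,500.11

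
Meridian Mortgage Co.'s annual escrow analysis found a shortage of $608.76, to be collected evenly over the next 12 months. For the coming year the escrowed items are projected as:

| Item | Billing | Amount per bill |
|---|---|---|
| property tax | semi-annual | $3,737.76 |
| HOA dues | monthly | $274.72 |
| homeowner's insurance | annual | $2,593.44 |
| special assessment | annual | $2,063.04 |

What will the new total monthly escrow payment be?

$1,336.45

Property tax = $3,737.76 × 2 = $7,475.52/yr
HOA dues = $274.72 × 12 = $3,296.64/yr
Homeowner's insurance = $2,593.44/yr
Special assessment = $2,063.04/yr
Total annual escrow = $15,428.64
Base monthly escrow = $15,428.64 / 12 = $1,285.72
Monthly shortage recovery: $608.76 ÷ 12 = $50.73
New monthly escrow = $1,285.72 + $50.73 = $1,336.45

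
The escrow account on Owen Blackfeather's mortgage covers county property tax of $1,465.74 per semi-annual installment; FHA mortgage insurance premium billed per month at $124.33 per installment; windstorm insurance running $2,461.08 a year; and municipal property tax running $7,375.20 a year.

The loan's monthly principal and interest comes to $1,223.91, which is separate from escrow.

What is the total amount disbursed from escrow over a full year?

County property tax — $1,465.74 × 2 = $2,931.48/yr
FHA mortgage insurance premium — $124.33 × 12 = $1,491.96/yr
Windstorm insurance — $2,461.08/yr
Municipal property tax — $7,375.20/yr
Combined annual = $14,259.72

$14,259.72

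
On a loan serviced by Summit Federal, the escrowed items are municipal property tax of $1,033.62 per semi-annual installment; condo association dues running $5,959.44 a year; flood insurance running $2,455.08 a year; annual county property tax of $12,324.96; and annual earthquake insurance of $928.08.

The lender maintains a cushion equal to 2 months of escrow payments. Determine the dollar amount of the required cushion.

Municipal property tax = $1,033.62 × 2 = $2,067.24
Condo association dues = $5,959.44
Flood insurance = $2,455.08
County property tax = $12,324.96
Earthquake insurance = $928.08
Total per year = $2,067.24 + $5,959.44 + $2,455.08 + $12,324.96 + $928.08 = $23,734.80
Base monthly escrow = $23,734.80 / 12 = $1,977.90
Cushion = 2 × $1,977.90 = $3,955.80

$3,955.80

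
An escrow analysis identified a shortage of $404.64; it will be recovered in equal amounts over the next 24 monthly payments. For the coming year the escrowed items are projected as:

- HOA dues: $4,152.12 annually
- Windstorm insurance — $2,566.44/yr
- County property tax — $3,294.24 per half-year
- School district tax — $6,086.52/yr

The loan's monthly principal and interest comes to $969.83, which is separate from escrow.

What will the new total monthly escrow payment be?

HOA dues: $4,152.12 annually
Windstorm insurance: $2,566.44 annually
County property tax: $3,294.24 × 2 = $6,588.48 annually
School district tax: $6,086.52 annually
Total annual escrow = $19,393.56
Per month = $19,393.56 / 12 = $1,616.13
Monthly shortage recovery: $404.64 / 24 = $16.86
Adjusted monthly = $1,616.13 + $16.86 = $1,632.99

$1,632.99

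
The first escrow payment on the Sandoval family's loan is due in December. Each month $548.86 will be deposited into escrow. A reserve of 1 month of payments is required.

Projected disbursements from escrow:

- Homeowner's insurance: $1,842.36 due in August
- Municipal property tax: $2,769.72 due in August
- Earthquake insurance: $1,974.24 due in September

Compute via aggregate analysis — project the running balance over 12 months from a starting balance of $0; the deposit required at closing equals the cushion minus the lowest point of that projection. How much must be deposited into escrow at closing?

Cushion = 1 × $548.86 = $548.86
Trial balance (start $0, +$548.86 each month, − disbursements):
  Dec: +$548.86 → $548.86
  Jan: +$548.86 → $1,097.72
  Feb: +$548.86 → $1,646.58
  Mar: +$548.86 → $2,195.44
  Apr: +$548.86 → $2,744.30
  May: +$548.86 → $3,293.16
  Jun: +$548.86 → $3,842.02
  Jul: +$548.86 → $4,390.88
  Aug: +$548.86 − $4,612.08 → $327.66
  Sep: +$548.86 − $1,974.24 → -$1,097.72
  Oct: +$548.86 → -$548.86
  Nov: +$548.86 → $0.00
Lowest trial balance = -$1,097.72 (Sep)
Initial deposit = cushion − low point = $548.86 − (-$1,097.72) = $1,646.58

$1,646.58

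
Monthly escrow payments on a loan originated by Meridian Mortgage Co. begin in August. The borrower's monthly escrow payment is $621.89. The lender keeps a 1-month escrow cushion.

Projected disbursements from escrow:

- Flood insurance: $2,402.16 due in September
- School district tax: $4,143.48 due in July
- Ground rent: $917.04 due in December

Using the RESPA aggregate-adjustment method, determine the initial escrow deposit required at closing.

Cushion = 1 × $621.89 = $621.89
Trial balance (start $0, +$621.89 each month, − disbursements):
  Aug: +$621.89 → $621.89
  Sep: +$621.89 − $2,402.16 → -$1,158.38
  Oct: +$621.89 → -$536.49
  Nov: +$621.89 → $85.40
  Dec: +$621.89 − $917.04 → -$209.75
  Jan: +$621.89 → $412.14
  Feb: +$621.89 → $1,034.03
  Mar: +$621.89 → $1,655.92
  Apr: +$621.89 → $2,277.81
  May: +$621.89 → $2,899.70
  Jun: +$621.89 → $3,521.59
  Jul: +$621.89 − $4,143.48 → $0.00
Lowest trial balance = -$1,158.38 (Sep)
Initial deposit = cushion − low point = $621.89 − (-$1,158.38) = $1,780.27

$1,780.27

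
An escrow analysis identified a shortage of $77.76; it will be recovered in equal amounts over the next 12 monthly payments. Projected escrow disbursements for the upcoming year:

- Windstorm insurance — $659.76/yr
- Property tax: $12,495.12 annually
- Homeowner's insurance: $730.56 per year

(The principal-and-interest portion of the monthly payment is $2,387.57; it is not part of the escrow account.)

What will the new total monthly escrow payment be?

Windstorm insurance: $659.76 per year
Property tax: $12,495.12 per year
Homeowner's insurance: $730.56 per year
Total per year = $659.76 + $12,495.12 + $730.56 = $13,885.44
Monthly escrow = $13,885.44 ÷ 12 = $1,157.12
Monthly shortage recovery: $77.76 / 12 = $6.48
Adjusted monthly = $1,157.12 + $6.48 = $1,163.60

$1,163.60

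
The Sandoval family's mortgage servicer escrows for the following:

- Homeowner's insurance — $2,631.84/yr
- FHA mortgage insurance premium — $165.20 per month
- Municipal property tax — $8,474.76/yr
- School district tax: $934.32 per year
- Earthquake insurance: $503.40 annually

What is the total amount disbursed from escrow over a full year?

Homeowner's insurance: $2,631.84/yr
FHA mortgage insurance premium: $165.20 × 12 = $1,982.40/yr
Municipal property tax: $8,474.76/yr
School district tax: $934.32/yr
Earthquake insurance: $503.40/yr
Yearly total = $14,526.72

$14,526.72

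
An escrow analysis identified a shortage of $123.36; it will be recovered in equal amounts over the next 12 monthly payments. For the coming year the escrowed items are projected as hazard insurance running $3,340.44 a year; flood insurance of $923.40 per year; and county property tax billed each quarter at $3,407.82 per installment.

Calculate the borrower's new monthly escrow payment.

$1,501.54

Hazard insurance = $3,340.44/yr
Flood insurance = $923.40/yr
County property tax = $3,407.82 × 4 = $13,631.28/yr
Total per year = $3,340.44 + $923.40 + $13,631.28 = $17,895.12
Monthly escrow = $17,895.12 / 12 = $1,491.26
Shortage spread = $123.36 ÷ 12 = $10.28/mo
New monthly escrow = $1,491.26 + $10.28 = $1,501.54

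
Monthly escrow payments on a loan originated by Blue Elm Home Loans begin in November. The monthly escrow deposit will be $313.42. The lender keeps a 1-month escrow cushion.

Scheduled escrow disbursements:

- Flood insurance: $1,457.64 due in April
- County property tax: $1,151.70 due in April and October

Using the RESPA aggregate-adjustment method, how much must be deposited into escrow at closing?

Cushion = 1 × $313.42 = $313.42
Trial balance (start $0, +$313.42 each month, − disbursements):
  Nov: +$313.42 → $313.42
  Dec: +$313.42 → $626.84
  Jan: +$313.42 → $940.26
  Feb: +$313.42 → $1,253.68
  Mar: +$313.42 → $1,567.10
  Apr: +$313.42 − $2,609.34 → -$728.82
  May: +$313.42 → -$415.40
  Jun: +$313.42 → -$101.98
  Jul: +$313.42 → $211.44
  Aug: +$313.42 → $524.86
  Sep: +$313.42 → $838.28
  Oct: +$313.42 − $1,151.70 → $0.00
Lowest trial balance = -$728.82 (Apr)
Initial deposit = cushion − low point = $313.42 − (-$728.82) = $1,042.24

$1,042.24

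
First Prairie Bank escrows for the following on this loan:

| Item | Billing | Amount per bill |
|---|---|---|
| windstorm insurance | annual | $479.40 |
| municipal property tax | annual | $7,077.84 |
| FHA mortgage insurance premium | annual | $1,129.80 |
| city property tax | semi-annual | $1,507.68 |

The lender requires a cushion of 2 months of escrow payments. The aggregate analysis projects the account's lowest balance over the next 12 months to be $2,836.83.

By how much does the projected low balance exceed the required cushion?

Windstorm insurance: $479.40/yr
Municipal property tax: $7,077.84/yr
FHA mortgage insurance premium: $1,129.80/yr
City property tax: $1,507.68 × 2 = $3,015.36/yr
Total per year = $479.40 + $7,077.84 + $1,129.80 + $3,015.36 = $11,702.40
Per month = $11,702.40 ÷ 12 = $975.20
Required cushion = 2 × $975.20 = $1,950.40
Excess over cushion: $2,836.83 − $1,950.40 = $886.43

$886.43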